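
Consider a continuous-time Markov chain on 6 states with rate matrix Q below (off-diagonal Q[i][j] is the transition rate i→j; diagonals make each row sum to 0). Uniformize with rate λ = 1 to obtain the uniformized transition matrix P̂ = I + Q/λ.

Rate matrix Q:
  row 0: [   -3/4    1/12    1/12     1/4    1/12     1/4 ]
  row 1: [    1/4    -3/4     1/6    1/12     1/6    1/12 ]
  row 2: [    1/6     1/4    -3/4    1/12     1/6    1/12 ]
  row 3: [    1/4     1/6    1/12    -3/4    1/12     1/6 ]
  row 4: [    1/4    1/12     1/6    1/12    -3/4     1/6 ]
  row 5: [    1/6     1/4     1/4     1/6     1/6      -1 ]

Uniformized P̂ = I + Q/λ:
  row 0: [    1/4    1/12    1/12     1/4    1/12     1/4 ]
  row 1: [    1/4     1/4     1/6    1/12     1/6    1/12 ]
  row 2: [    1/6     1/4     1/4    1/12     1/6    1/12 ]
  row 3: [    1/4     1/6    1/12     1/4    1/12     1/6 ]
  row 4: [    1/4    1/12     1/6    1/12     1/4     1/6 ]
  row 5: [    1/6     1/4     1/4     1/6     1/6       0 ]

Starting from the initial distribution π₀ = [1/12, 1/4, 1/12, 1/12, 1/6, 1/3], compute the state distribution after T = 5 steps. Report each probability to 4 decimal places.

t=0: π = [0.0833, 0.2500, 0.0833, 0.0833, 0.1667, 0.3333]
t=1: π = [0.2153, 0.2014, 0.1875, 0.1389, 0.1667, 0.0903]
t=2: π = [0.2269, 0.1748, 0.1603, 0.1499, 0.1510, 0.1372]
t=3: π = [0.2252, 0.1745, 0.1601, 0.1576, 0.1479, 0.1348]
t=4: π = [0.2254, 0.1747, 0.1593, 0.1584, 0.1471, 0.1351]
t=5: π = [0.2255, 0.1747, 0.1592, 0.1586, 0.1469, 0.1351]

π = [0.2255, 0.1747, 0.1592, 0.1586, 0.1469, 0.1351]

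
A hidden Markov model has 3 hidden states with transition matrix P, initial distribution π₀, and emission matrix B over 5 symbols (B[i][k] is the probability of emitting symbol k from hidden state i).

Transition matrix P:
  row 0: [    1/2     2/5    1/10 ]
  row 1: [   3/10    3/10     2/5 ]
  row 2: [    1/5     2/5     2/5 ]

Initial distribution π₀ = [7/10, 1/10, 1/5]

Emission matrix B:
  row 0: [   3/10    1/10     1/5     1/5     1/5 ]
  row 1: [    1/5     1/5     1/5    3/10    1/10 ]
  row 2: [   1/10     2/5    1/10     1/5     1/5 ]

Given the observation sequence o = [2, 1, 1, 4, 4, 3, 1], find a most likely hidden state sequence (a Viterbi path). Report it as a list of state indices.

t=0: δ = [1.400e-01, 2.000e-02, 2.000e-02]  (obs o_0=2)
t=1: δ = [7.000e-03, 1.120e-02, 5.600e-03]  ψ = [0, 0, 0]  (obs o_1=1)
t=2: δ = [3.500e-04, 6.720e-04, 1.792e-03]  ψ = [0, 1, 1]  (obs o_2=1)
t=3: δ = [7.168e-05, 7.168e-05, 1.434e-04]  ψ = [2, 2, 2]  (obs o_3=4)
t=4: δ = [7.168e-06, 5.734e-06, 1.147e-05]  ψ = [0, 2, 2]  (obs o_4=4)
t=5: δ = [7.168e-07, 1.376e-06, 9.175e-07]  ψ = [0, 2, 2]  (obs o_5=3)
t=6: δ = [4.129e-08, 8.258e-08, 2.202e-07]  ψ = [1, 1, 1]  (obs o_6=1)
backtrack: best end state = 2; path = [0, 1, 2, 2, 2, 1, 2]

path = [0, 1, 2, 2, 2, 1, 2]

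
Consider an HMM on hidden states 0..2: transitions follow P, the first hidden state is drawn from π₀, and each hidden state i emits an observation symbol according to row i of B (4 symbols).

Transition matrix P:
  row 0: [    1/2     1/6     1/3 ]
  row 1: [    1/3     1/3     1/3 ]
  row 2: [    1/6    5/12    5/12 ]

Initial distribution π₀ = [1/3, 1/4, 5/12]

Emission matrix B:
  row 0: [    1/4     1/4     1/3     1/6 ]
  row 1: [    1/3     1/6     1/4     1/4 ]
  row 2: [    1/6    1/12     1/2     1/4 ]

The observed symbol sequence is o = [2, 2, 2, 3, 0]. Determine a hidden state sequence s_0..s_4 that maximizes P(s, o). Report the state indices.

path = [2, 2, 2, 2, 1]

t=0: δ = [1.111e-01, 6.250e-02, 2.083e-01]  (obs o_0=2)
t=1: δ = [1.852e-02, 2.170e-02, 4.340e-02]  ψ = [0, 2, 2]  (obs o_1=2)
t=2: δ = [3.086e-03, 4.521e-03, 9.042e-03]  ψ = [0, 2, 2]  (obs o_2=2)
t=3: δ = [2.572e-04, 9.419e-04, 9.419e-04]  ψ = [0, 2, 2]  (obs o_3=3)
t=4: δ = [7.849e-05, 1.308e-04, 6.541e-05]  ψ = [1, 2, 2]  (obs o_4=0)
backtrack: best end state = 1; path = [2, 2, 2, 2, 1]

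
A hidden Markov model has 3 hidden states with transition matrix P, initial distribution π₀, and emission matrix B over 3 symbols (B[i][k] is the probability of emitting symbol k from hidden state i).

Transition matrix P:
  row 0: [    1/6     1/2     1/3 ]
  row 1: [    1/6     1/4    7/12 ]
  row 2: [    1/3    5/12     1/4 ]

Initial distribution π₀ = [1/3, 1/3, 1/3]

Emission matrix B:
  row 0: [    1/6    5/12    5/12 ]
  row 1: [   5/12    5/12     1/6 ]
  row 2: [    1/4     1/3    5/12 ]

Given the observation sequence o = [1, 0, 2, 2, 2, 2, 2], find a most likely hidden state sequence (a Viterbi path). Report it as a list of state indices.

path = [0, 1, 2, 0, 1, 2, 0]

t=0: δ = [1.389e-01, 1.389e-01, 1.111e-01]  (obs o_0=1)
t=1: δ = [6.173e-03, 2.894e-02, 2.025e-02]  ψ = [2, 0, 1]  (obs o_1=0)
t=2: δ = [2.813e-03, 1.407e-03, 7.033e-03]  ψ = [2, 2, 1]  (obs o_2=2)
t=3: δ = [9.768e-04, 4.884e-04, 7.326e-04]  ψ = [2, 2, 2]  (obs o_3=2)
t=4: δ = [1.017e-04, 8.140e-05, 1.357e-04]  ψ = [2, 0, 0]  (obs o_4=2)
t=5: δ = [1.884e-05, 9.421e-06, 1.978e-05]  ψ = [2, 2, 1]  (obs o_5=2)
t=6: δ = [2.748e-06, 1.570e-06, 2.617e-06]  ψ = [2, 0, 0]  (obs o_6=2)
backtrack: best end state = 0; path = [0, 1, 2, 0, 1, 2, 0]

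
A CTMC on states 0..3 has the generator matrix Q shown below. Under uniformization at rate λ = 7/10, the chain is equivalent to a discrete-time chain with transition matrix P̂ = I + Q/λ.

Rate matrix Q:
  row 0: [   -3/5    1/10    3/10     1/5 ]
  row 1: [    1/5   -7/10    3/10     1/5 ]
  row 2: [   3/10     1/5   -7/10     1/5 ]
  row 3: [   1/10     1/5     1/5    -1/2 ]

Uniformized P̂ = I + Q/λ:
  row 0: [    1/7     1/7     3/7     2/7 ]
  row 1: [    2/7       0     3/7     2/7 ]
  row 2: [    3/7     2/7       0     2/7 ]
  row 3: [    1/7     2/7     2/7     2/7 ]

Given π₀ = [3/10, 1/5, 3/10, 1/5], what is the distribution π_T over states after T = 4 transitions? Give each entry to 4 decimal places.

π = [0.2482, 0.1947, 0.2714, 0.2857]

t=0: π = [0.3000, 0.2000, 0.3000, 0.2000]
t=1: π = [0.2571, 0.1857, 0.2714, 0.2857]
t=2: π = [0.2469, 0.1959, 0.2714, 0.2857]
t=3: π = [0.2484, 0.1945, 0.2714, 0.2857]
t=4: π = [0.2482, 0.1947, 0.2714, 0.2857]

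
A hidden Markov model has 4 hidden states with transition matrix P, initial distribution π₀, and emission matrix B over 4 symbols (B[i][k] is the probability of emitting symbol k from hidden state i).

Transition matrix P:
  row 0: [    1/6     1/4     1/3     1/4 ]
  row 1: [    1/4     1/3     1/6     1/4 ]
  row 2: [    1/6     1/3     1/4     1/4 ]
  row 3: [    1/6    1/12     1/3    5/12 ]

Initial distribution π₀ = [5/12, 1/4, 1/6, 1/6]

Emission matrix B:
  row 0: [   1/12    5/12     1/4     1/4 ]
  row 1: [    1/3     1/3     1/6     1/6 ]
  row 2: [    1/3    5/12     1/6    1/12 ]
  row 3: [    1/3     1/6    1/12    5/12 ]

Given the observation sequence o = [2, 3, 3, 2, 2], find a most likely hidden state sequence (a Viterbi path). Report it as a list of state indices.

t=0: δ = [1.042e-01, 4.167e-02, 2.778e-02, 1.389e-02]  (obs o_0=2)
t=1: δ = [4.340e-03, 4.340e-03, 2.894e-03, 1.085e-02]  ψ = [0, 0, 0, 0]  (obs o_1=3)
t=2: δ = [4.521e-04, 2.411e-04, 3.014e-04, 1.884e-03]  ψ = [3, 1, 3, 3]  (obs o_2=3)
t=3: δ = [7.849e-05, 2.616e-05, 1.047e-04, 6.541e-05]  ψ = [3, 3, 3, 3]  (obs o_3=2)
t=4: δ = [4.361e-06, 5.814e-06, 4.361e-06, 2.271e-06]  ψ = [2, 2, 0, 3]  (obs o_4=2)
backtrack: best end state = 1; path = [0, 3, 3, 2, 1]

path = [0, 3, 3, 2, 1]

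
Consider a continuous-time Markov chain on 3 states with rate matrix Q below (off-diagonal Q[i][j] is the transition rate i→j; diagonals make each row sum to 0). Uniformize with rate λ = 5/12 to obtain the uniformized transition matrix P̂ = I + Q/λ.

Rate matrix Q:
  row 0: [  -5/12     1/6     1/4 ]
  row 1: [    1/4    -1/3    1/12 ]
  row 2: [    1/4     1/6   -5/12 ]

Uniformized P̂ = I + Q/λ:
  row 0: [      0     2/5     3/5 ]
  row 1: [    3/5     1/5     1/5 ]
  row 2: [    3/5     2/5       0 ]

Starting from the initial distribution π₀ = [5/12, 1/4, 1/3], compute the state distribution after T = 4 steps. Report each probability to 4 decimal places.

t=0: π = [0.4167, 0.2500, 0.3333]
t=1: π = [0.3500, 0.3500, 0.3000]
t=2: π = [0.3900, 0.3300, 0.2800]
t=3: π = [0.3660, 0.3340, 0.3000]
t=4: π = [0.3804, 0.3332, 0.2864]

π = [0.3804, 0.3332, 0.2864]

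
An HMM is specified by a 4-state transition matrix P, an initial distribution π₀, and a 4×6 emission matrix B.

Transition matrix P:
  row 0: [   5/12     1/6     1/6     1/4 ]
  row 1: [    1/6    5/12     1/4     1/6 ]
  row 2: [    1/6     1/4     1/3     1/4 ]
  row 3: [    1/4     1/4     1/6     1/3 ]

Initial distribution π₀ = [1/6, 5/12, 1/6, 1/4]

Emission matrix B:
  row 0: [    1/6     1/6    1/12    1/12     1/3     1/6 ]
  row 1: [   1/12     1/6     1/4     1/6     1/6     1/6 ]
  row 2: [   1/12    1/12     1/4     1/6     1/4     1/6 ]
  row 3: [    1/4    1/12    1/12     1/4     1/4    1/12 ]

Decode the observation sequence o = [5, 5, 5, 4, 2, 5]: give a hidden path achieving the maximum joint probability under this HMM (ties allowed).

t=0: δ = [2.778e-02, 6.944e-02, 2.778e-02, 2.083e-02]  (obs o_0=5)
t=1: δ = [1.929e-03, 4.823e-03, 2.894e-03, 9.645e-04]  ψ = [0, 1, 1, 1]  (obs o_1=5)
t=2: δ = [1.340e-04, 3.349e-04, 2.009e-04, 6.698e-05]  ψ = [0, 1, 1, 1]  (obs o_2=5)
t=3: δ = [1.861e-05, 2.326e-05, 2.093e-05, 1.395e-05]  ψ = [0, 1, 1, 1]  (obs o_3=4)
t=4: δ = [6.460e-07, 2.423e-06, 1.744e-06, 4.361e-07]  ψ = [0, 1, 2, 2]  (obs o_4=2)
t=5: δ = [6.729e-08, 1.682e-07, 1.009e-07, 3.634e-08]  ψ = [1, 1, 1, 2]  (obs o_5=5)
backtrack: best end state = 1; path = [1, 1, 1, 1, 1, 1]

path = [1, 1, 1, 1, 1, 1]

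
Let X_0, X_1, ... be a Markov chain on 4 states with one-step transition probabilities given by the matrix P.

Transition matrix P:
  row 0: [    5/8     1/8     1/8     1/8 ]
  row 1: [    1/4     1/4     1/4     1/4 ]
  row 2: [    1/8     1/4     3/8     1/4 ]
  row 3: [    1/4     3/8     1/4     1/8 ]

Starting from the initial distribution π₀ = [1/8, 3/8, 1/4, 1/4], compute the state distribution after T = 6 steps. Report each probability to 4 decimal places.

π = [0.3517, 0.2292, 0.2358, 0.1833]

t=0: π = [0.1250, 0.3750, 0.2500, 0.2500]
t=1: π = [0.2656, 0.2656, 0.2656, 0.2031]
t=2: π = [0.3164, 0.2422, 0.2500, 0.1914]
t=3: π = [0.3374, 0.2344, 0.2417, 0.1865]
t=4: π = [0.3463, 0.2311, 0.2380, 0.1845]
t=5: π = [0.3501, 0.2298, 0.2365, 0.1836]
t=6: π = [0.3517, 0.2292, 0.2358, 0.1833]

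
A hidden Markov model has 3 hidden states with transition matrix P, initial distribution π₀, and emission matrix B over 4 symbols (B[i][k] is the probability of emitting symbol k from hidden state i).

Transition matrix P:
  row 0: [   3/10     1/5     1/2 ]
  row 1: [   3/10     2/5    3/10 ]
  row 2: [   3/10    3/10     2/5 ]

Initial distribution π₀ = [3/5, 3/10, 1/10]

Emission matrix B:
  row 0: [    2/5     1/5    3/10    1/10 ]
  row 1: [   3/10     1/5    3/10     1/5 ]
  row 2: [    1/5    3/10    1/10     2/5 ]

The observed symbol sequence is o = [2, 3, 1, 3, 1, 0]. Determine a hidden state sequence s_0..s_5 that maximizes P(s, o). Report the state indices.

path = [0, 2, 2, 2, 2, 0]

t=0: δ = [1.800e-01, 9.000e-02, 1.000e-02]  (obs o_0=2)
t=1: δ = [5.400e-03, 7.200e-03, 3.600e-02]  ψ = [0, 0, 0]  (obs o_1=3)
t=2: δ = [2.160e-03, 2.160e-03, 4.320e-03]  ψ = [2, 2, 2]  (obs o_2=1)
t=3: δ = [1.296e-04, 2.592e-04, 6.912e-04]  ψ = [2, 2, 2]  (obs o_3=3)
t=4: δ = [4.147e-05, 4.147e-05, 8.294e-05]  ψ = [2, 2, 2]  (obs o_4=1)
t=5: δ = [9.953e-06, 7.465e-06, 6.636e-06]  ψ = [2, 2, 2]  (obs o_5=0)
backtrack: best end state = 0; path = [0, 2, 2, 2, 2, 0]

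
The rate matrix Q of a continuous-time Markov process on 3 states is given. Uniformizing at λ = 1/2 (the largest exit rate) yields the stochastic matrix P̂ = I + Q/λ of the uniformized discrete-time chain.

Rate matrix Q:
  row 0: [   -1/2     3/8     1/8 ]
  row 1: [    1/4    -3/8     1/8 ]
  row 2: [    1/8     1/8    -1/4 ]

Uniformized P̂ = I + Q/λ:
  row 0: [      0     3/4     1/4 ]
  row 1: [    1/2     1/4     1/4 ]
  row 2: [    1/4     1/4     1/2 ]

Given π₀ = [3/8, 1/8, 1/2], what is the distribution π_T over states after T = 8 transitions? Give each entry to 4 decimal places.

t=0: π = [0.3750, 0.1250, 0.5000]
t=1: π = [0.1875, 0.4375, 0.3750]
t=2: π = [0.3125, 0.3438, 0.3438]
t=3: π = [0.2578, 0.4063, 0.3359]
t=4: π = [0.2871, 0.3789, 0.3340]
t=5: π = [0.2729, 0.3936, 0.3335]
t=6: π = [0.2802, 0.3865, 0.3334]
t=7: π = [0.2766, 0.3901, 0.3333]
t=8: π = [0.2784, 0.3883, 0.3333]

π = [0.2784, 0.3883, 0.3333]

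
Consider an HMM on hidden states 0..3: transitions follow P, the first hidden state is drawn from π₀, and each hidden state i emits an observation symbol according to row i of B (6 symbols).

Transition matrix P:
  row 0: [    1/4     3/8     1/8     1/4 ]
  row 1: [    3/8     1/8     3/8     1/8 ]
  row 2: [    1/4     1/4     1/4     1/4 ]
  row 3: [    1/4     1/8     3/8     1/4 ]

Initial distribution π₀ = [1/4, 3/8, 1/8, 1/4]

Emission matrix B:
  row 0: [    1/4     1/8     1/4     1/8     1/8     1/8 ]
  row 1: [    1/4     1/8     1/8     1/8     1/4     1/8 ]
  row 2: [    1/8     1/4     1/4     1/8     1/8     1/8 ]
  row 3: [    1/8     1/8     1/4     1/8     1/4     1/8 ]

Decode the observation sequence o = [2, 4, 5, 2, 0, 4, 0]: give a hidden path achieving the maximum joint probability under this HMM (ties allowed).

path = [0, 1, 0, 1, 0, 1, 0]

t=0: δ = [6.250e-02, 4.688e-02, 3.125e-02, 6.250e-02]  (obs o_0=2)
t=1: δ = [2.197e-03, 5.859e-03, 2.930e-03, 3.906e-03]  ψ = [1, 0, 3, 0]  (obs o_1=4)
t=2: δ = [2.747e-04, 1.030e-04, 2.747e-04, 1.221e-04]  ψ = [1, 0, 1, 3]  (obs o_2=5)
t=3: δ = [1.717e-05, 1.287e-05, 1.717e-05, 1.717e-05]  ψ = [0, 0, 2, 0]  (obs o_3=2)
t=4: δ = [1.207e-06, 1.609e-06, 8.047e-07, 5.364e-07]  ψ = [1, 0, 3, 0]  (obs o_4=0)
t=5: δ = [7.544e-08, 1.132e-07, 7.544e-08, 7.544e-08]  ψ = [1, 0, 1, 0]  (obs o_5=4)
t=6: δ = [1.061e-08, 7.072e-09, 5.304e-09, 2.357e-09]  ψ = [1, 0, 1, 0]  (obs o_6=0)
backtrack: best end state = 0; path = [0, 1, 0, 1, 0, 1, 0]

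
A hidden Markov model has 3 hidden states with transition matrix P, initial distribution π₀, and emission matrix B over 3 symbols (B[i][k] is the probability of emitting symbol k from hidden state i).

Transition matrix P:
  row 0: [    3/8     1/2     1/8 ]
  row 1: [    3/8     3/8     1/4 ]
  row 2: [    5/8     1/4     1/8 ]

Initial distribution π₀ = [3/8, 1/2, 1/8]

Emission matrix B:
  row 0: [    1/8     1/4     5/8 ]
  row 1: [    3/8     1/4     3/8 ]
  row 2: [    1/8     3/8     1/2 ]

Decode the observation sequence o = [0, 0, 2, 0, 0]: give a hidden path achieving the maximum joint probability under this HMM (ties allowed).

t=0: δ = [4.688e-02, 1.875e-01, 1.562e-02]  (obs o_0=0)
t=1: δ = [8.789e-03, 2.637e-02, 5.859e-03]  ψ = [1, 1, 1]  (obs o_1=0)
t=2: δ = [6.180e-03, 3.708e-03, 3.296e-03]  ψ = [1, 1, 1]  (obs o_2=2)
t=3: δ = [2.897e-04, 1.159e-03, 1.159e-04]  ψ = [0, 0, 1]  (obs o_3=0)
t=4: δ = [5.431e-05, 1.629e-04, 3.621e-05]  ψ = [1, 1, 1]  (obs o_4=0)
backtrack: best end state = 1; path = [1, 1, 0, 1, 1]

path = [1, 1, 0, 1, 1]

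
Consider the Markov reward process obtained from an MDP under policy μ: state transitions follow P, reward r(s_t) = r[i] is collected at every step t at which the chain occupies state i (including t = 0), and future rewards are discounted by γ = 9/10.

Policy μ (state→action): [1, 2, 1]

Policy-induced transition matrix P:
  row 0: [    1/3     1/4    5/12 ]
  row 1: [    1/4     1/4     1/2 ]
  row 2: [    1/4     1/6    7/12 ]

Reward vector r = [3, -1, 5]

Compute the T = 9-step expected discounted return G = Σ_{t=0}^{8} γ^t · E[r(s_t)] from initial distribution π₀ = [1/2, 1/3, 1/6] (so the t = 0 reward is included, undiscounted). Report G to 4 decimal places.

t=0: π = [0.5000, 0.3333, 0.1667], E[r] = 2.0000, γ^t·E[r] = 2.000000, running G = 2.000000
t=1: π = [0.2917, 0.2361, 0.4722], E[r] = 3.0000, γ^t·E[r] = 2.700000, running G = 4.700000
t=2: π = [0.2743, 0.2106, 0.5150], E[r] = 3.1875, γ^t·E[r] = 2.581875, running G = 7.281875
t=3: π = [0.2729, 0.2071, 0.5201], E[r] = 3.2118, γ^t·E[r] = 2.341406, running G = 9.623281
t=4: π = [0.2727, 0.2067, 0.5206], E[r] = 3.2146, γ^t·E[r] = 2.109069, running G = 11.732350
t=5: π = [0.2727, 0.2066, 0.5207], E[r] = 3.2148, γ^t·E[r] = 1.898333, running G = 13.630683
t=6: π = [0.2727, 0.2066, 0.5207], E[r] = 3.2149, γ^t·E[r] = 1.708515, running G = 15.339199
t=7: π = [0.2727, 0.2066, 0.5207], E[r] = 3.2149, γ^t·E[r] = 1.537665, running G = 16.876864
t=8: π = [0.2727, 0.2066, 0.5207], E[r] = 3.2149, γ^t·E[r] = 1.383899, running G = 18.260763

G = 18.2608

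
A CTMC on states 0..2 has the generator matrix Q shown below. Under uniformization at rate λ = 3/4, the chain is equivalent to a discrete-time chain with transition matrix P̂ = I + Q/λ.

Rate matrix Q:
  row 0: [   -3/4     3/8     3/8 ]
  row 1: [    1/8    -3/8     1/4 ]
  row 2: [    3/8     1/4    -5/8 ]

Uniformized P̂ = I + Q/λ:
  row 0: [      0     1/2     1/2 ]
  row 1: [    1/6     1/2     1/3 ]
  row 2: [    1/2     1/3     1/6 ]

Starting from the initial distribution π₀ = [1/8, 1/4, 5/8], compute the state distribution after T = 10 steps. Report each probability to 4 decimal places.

t=0: π = [0.1250, 0.2500, 0.6250]
t=1: π = [0.3542, 0.3958, 0.2500]
t=2: π = [0.1910, 0.4583, 0.3507]
t=3: π = [0.2517, 0.4416, 0.3067]
t=4: π = [0.2269, 0.4489, 0.3242]
t=5: π = [0.2369, 0.4460, 0.3171]
t=6: π = [0.2329, 0.4471, 0.3200]
t=7: π = [0.2345, 0.4467, 0.3188]
t=8: π = [0.2339, 0.4469, 0.3193]
t=9: π = [0.2341, 0.4468, 0.3191]
t=10: π = [0.2340, 0.4468, 0.3192]

π = [0.2340, 0.4468, 0.3192]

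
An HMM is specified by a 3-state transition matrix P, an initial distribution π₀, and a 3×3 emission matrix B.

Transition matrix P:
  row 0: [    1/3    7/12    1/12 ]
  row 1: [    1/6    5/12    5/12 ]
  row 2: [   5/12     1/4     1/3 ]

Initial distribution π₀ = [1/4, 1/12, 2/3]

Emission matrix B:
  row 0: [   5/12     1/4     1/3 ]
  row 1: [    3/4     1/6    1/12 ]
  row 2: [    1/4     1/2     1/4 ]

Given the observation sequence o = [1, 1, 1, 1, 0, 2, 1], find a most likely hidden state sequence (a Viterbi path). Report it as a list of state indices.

path = [2, 2, 2, 0, 1, 2, 2]

t=0: δ = [6.250e-02, 1.389e-02, 3.333e-01]  (obs o_0=1)
t=1: δ = [3.472e-02, 1.389e-02, 5.556e-02]  ψ = [2, 2, 2]  (obs o_1=1)
t=2: δ = [5.787e-03, 3.376e-03, 9.259e-03]  ψ = [2, 0, 2]  (obs o_2=1)
t=3: δ = [9.645e-04, 5.626e-04, 1.543e-03]  ψ = [2, 0, 2]  (obs o_3=1)
t=4: δ = [2.679e-04, 4.220e-04, 1.286e-04]  ψ = [2, 0, 2]  (obs o_4=0)
t=5: δ = [2.977e-05, 1.465e-05, 4.396e-05]  ψ = [0, 1, 1]  (obs o_5=2)
t=6: δ = [4.579e-06, 2.894e-06, 7.326e-06]  ψ = [2, 0, 2]  (obs o_6=1)
backtrack: best end state = 2; path = [2, 2, 2, 0, 1, 2, 2]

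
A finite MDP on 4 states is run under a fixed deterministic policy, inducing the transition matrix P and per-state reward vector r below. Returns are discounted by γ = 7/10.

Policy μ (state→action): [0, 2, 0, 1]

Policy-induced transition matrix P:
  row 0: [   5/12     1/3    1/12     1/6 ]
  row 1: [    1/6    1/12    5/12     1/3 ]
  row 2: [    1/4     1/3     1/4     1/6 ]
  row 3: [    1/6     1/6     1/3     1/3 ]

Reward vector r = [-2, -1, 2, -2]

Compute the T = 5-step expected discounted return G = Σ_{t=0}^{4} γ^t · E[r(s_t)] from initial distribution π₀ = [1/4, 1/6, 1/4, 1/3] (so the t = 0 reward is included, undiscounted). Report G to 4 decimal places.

G = -2.0747

t=0: π = [0.2500, 0.1667, 0.2500, 0.3333], E[r] = -0.8333, γ^t·E[r] = -0.833333, running G = -0.833333
t=1: π = [0.2500, 0.2361, 0.2639, 0.2500], E[r] = -0.7083, γ^t·E[r] = -0.495833, running G = -1.329167
t=2: π = [0.2512, 0.2326, 0.2685, 0.2477], E[r] = -0.6933, γ^t·E[r] = -0.339711, running G = -1.668877
t=3: π = [0.2518, 0.2339, 0.2676, 0.2467], E[r] = -0.6959, γ^t·E[r] = -0.238691, running G = -1.907568
t=4: π = [0.2519, 0.2337, 0.2676, 0.2468], E[r] = -0.6960, γ^t·E[r] = -0.167105, running G = -2.074673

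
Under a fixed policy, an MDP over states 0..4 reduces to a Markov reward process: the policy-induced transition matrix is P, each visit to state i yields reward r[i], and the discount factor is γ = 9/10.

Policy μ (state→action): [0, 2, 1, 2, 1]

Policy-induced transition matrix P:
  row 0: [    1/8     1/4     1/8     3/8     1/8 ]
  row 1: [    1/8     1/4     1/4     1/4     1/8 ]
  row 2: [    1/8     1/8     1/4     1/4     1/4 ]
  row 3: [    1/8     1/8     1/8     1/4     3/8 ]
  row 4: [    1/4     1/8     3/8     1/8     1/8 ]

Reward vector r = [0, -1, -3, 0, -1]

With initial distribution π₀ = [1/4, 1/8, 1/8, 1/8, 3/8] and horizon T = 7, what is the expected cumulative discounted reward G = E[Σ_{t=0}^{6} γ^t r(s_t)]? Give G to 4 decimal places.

G = -5.3662

t=0: π = [0.2500, 0.1250, 0.1250, 0.1250, 0.3750], E[r] = -0.8750, γ^t·E[r] = -0.875000, running G = -0.875000
t=1: π = [0.1719, 0.1719, 0.2500, 0.2344, 0.1719], E[r] = -1.0938, γ^t·E[r] = -0.984375, running G = -1.859375
t=2: π = [0.1465, 0.1680, 0.2207, 0.2500, 0.2148], E[r] = -1.0449, γ^t·E[r] = -0.846387, running G = -2.705762
t=3: π = [0.1519, 0.1643, 0.2273, 0.2415, 0.2151], E[r] = -1.0613, γ^t·E[r] = -0.773673, running G = -3.479434
t=4: π = [0.1519, 0.1645, 0.2277, 0.2421, 0.2138], E[r] = -1.0615, γ^t·E[r] = -0.696425, running G = -4.175860
t=5: π = [0.1517, 0.1646, 0.2275, 0.2423, 0.2140], E[r] = -1.0610, γ^t·E[r] = -0.626488, running G = -4.802348
t=6: π = [0.1517, 0.1645, 0.2275, 0.2422, 0.2140], E[r] = -1.0610, γ^t·E[r] = -0.563878, running G = -5.366225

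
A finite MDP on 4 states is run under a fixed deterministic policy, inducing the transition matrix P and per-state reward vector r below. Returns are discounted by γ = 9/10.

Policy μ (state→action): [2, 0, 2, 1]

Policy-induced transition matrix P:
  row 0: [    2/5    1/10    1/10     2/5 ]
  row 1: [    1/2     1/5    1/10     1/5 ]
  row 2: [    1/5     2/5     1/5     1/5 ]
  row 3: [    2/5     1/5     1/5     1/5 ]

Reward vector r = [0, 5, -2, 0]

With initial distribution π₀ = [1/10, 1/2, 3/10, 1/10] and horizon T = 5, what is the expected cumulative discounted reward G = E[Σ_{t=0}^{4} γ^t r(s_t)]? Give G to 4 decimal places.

t=0: π = [0.1000, 0.5000, 0.3000, 0.1000], E[r] = 1.9000, γ^t·E[r] = 1.900000, running G = 1.900000
t=1: π = [0.3900, 0.2500, 0.1400, 0.2200], E[r] = 0.9700, γ^t·E[r] = 0.873000, running G = 2.773000
t=2: π = [0.3970, 0.1890, 0.1360, 0.2780], E[r] = 0.6730, γ^t·E[r] = 0.545130, running G = 3.318130
t=3: π = [0.3917, 0.1875, 0.1414, 0.2794], E[r] = 0.6547, γ^t·E[r] = 0.477276, running G = 3.795406
t=4: π = [0.3905, 0.1891, 0.1421, 0.2783], E[r] = 0.6614, γ^t·E[r] = 0.433938, running G = 4.229344

G = 4.2293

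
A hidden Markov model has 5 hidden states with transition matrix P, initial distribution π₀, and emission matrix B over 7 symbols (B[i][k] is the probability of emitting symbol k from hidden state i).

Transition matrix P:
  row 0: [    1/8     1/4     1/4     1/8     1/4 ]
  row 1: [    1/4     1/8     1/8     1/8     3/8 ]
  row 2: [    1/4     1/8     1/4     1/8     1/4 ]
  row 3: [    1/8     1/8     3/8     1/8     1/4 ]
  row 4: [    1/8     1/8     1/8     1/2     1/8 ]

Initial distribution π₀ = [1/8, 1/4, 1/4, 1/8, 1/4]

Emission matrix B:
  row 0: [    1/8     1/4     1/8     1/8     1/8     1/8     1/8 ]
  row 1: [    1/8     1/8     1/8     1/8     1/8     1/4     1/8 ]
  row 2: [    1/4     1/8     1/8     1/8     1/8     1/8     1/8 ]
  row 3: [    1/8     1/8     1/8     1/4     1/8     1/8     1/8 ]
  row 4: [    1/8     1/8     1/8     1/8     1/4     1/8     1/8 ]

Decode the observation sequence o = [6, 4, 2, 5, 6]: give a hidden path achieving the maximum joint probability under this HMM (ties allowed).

path = [1, 4, 3, 4, 3]

t=0: δ = [1.562e-02, 3.125e-02, 3.125e-02, 1.562e-02, 3.125e-02]  (obs o_0=6)
t=1: δ = [9.766e-04, 4.883e-04, 9.766e-04, 1.953e-03, 2.930e-03]  ψ = [1, 0, 2, 4, 1]  (obs o_1=4)
t=2: δ = [4.578e-05, 4.578e-05, 9.155e-05, 1.831e-04, 6.104e-05]  ψ = [4, 4, 3, 4, 3]  (obs o_2=2)
t=3: δ = [2.861e-06, 5.722e-06, 8.583e-06, 3.815e-06, 5.722e-06]  ψ = [2, 3, 3, 4, 3]  (obs o_3=5)
t=4: δ = [2.682e-07, 1.341e-07, 2.682e-07, 3.576e-07, 2.682e-07]  ψ = [2, 2, 2, 4, 1]  (obs o_4=6)
backtrack: best end state = 3; path = [1, 4, 3, 4, 3]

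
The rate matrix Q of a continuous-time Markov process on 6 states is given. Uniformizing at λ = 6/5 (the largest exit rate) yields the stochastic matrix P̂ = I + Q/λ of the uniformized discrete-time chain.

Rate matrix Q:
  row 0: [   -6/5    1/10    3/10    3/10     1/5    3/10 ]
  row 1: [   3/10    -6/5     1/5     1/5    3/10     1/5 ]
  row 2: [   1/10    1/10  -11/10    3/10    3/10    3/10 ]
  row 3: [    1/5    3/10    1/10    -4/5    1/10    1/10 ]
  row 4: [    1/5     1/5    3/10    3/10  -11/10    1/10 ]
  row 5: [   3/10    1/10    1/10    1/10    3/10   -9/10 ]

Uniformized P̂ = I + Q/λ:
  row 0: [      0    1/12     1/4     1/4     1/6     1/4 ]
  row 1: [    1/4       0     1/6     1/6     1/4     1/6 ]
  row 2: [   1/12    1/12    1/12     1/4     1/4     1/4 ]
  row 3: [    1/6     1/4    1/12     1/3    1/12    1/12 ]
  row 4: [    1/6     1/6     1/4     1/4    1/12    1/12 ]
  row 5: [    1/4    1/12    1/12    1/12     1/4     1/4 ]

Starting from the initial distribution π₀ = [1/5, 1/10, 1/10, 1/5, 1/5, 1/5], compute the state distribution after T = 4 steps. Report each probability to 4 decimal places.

π = [0.1536, 0.1253, 0.1478, 0.2299, 0.1705, 0.1729]

t=0: π = [0.2000, 0.1000, 0.1000, 0.2000, 0.2000, 0.2000]
t=1: π = [0.1500, 0.1250, 0.1583, 0.2250, 0.1667, 0.1750]
t=2: π = [0.1535, 0.1243, 0.1465, 0.2292, 0.1722, 0.1743]
t=3: π = [0.1538, 0.1255, 0.1480, 0.2297, 0.1703, 0.1727]
t=4: π = [0.1536, 0.1253, 0.1478, 0.2299, 0.1705, 0.1729]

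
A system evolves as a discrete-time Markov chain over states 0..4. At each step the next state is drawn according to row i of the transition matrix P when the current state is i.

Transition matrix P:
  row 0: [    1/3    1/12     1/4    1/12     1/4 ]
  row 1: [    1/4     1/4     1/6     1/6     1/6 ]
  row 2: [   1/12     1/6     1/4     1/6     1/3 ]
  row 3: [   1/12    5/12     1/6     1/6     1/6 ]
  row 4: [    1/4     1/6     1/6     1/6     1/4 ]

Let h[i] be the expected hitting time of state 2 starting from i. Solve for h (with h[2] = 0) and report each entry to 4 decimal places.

h = [4.8493, 5.3425, 0.0000, 5.4247, 5.3425]

First-step conditioning: h[2] = 0; for i ≠ 2, h[i] = 1 + Σ_k P[i][k]·h[k].
  h[0] = 1 + 1/3·h[0] + 1/12·h[1] + 1/12·h[3] + 1/4·h[4]
  h[1] = 1 + 1/4·h[0] + 1/4·h[1] + 1/6·h[3] + 1/6·h[4]
  h[3] = 1 + 1/12·h[0] + 5/12·h[1] + 1/6·h[3] + 1/6·h[4]
  h[4] = 1 + 1/4·h[0] + 1/6·h[1] + 1/6·h[3] + 1/4·h[4]
Solving the 4×4 linear system over states ≠ 2 gives exactly h = [354/73, 390/73, 0, 396/73, 390/73] (h[2] = 0 is the target).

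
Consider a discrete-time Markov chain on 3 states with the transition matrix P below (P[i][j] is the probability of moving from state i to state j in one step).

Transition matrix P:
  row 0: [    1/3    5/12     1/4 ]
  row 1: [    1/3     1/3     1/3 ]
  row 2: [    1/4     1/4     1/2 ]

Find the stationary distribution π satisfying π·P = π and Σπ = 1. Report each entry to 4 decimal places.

Balance equations π_j = Σ_i π_i·P[i][j]:
  π_0 = 1/3·π_0 + 1/3·π_1 + 1/4·π_2
  π_1 = 5/12·π_0 + 1/3·π_1 + 1/4·π_2
  normalize: π_0 + π_1 + π_2 = 1
Solving the linear system gives exactly π = [36/119, 39/119, 44/119].

π = [0.3025, 0.3277, 0.3697]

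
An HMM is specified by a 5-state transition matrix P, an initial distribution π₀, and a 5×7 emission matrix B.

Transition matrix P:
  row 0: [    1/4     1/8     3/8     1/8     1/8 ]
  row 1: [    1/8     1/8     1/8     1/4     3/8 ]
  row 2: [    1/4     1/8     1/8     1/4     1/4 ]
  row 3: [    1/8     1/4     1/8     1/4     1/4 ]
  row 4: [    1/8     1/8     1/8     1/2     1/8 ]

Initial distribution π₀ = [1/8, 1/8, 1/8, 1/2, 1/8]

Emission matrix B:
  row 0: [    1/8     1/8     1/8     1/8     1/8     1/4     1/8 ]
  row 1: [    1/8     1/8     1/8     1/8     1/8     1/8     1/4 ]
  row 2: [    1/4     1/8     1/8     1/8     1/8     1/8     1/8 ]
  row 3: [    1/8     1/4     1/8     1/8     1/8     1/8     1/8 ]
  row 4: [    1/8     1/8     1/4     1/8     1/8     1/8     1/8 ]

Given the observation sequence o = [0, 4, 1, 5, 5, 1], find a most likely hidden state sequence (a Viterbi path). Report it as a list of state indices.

path = [3, 4, 3, 1, 4, 3]

t=0: δ = [1.562e-02, 1.562e-02, 3.125e-02, 6.250e-02, 1.562e-02]  (obs o_0=0)
t=1: δ = [9.766e-04, 1.953e-03, 9.766e-04, 1.953e-03, 1.953e-03]  ψ = [2, 3, 3, 3, 3]  (obs o_1=4)
t=2: δ = [3.052e-05, 6.104e-05, 4.578e-05, 2.441e-04, 9.155e-05]  ψ = [0, 3, 0, 4, 1]  (obs o_2=1)
t=3: δ = [7.629e-06, 7.629e-06, 3.815e-06, 7.629e-06, 7.629e-06]  ψ = [3, 3, 3, 3, 3]  (obs o_3=5)
t=4: δ = [4.768e-07, 2.384e-07, 3.576e-07, 4.768e-07, 3.576e-07]  ψ = [0, 3, 0, 4, 1]  (obs o_4=5)
t=5: δ = [1.490e-08, 1.490e-08, 2.235e-08, 4.470e-08, 1.490e-08]  ψ = [0, 3, 0, 4, 3]  (obs o_5=1)
backtrack: best end state = 3; path = [3, 4, 3, 1, 4, 3]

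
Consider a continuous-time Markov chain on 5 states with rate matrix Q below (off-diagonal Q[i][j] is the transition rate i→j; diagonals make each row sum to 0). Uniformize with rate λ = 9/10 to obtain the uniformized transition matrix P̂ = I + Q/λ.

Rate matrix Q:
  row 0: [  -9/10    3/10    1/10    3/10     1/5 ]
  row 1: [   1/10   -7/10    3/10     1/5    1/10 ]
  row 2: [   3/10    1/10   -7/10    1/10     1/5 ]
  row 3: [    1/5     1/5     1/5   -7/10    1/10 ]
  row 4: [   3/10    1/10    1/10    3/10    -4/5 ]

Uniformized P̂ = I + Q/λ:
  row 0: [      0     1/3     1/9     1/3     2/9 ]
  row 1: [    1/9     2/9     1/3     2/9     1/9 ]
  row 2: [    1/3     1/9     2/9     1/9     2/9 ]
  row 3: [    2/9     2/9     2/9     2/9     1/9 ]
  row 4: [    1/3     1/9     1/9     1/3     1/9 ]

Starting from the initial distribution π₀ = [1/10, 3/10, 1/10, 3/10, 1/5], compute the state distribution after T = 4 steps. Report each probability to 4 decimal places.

π = [0.1961, 0.2039, 0.2056, 0.2385, 0.1558]

t=0: π = [0.1000, 0.3000, 0.1000, 0.3000, 0.2000]
t=1: π = [0.2000, 0.2000, 0.2222, 0.2444, 0.1333]
t=2: π = [0.1951, 0.2049, 0.2074, 0.2346, 0.1580]
t=3: π = [0.1967, 0.2033, 0.2058, 0.2384, 0.1558]
t=4: π = [0.1961, 0.2039, 0.2056, 0.2385, 0.1558]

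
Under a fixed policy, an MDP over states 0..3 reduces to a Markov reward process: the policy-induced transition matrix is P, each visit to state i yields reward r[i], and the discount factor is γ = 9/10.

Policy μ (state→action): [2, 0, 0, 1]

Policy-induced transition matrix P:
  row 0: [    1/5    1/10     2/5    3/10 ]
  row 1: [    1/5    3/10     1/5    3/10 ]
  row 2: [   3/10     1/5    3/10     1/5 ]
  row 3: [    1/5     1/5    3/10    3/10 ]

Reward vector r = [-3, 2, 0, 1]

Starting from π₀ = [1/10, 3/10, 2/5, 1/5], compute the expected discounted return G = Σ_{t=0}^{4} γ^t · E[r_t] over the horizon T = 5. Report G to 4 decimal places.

t=0: π = [0.1000, 0.3000, 0.4000, 0.2000], E[r] = 0.5000, γ^t·E[r] = 0.500000, running G = 0.500000
t=1: π = [0.2400, 0.2200, 0.2800, 0.2600], E[r] = -0.0200, γ^t·E[r] = -0.018000, running G = 0.482000
t=2: π = [0.2280, 0.1980, 0.3020, 0.2720], E[r] = -0.0160, γ^t·E[r] = -0.012960, running G = 0.469040
t=3: π = [0.2302, 0.1970, 0.3030, 0.2698], E[r] = -0.0268, γ^t·E[r] = -0.019537, running G = 0.449503
t=4: π = [0.2303, 0.1967, 0.3033, 0.2697], E[r] = -0.0278, γ^t·E[r] = -0.018266, running G = 0.431237

G = 0.4312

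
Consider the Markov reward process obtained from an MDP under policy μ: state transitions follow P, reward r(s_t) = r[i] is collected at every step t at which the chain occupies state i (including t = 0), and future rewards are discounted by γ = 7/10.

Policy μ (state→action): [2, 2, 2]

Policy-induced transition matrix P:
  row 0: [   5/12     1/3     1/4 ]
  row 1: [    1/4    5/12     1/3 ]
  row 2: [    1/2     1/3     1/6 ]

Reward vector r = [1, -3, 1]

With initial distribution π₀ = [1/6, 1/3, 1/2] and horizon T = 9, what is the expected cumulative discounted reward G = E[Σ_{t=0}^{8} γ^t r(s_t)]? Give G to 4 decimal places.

G = -1.3253

t=0: π = [0.1667, 0.3333, 0.5000], E[r] = -0.3333, γ^t·E[r] = -0.333333, running G = -0.333333
t=1: π = [0.4028, 0.3611, 0.2361], E[r] = -0.4444, γ^t·E[r] = -0.311111, running G = -0.644444
t=2: π = [0.3762, 0.3634, 0.2604], E[r] = -0.4537, γ^t·E[r] = -0.222315, running G = -0.866759
t=3: π = [0.3778, 0.3636, 0.2586], E[r] = -0.4545, γ^t·E[r] = -0.155885, running G = -1.022644
t=4: π = [0.3776, 0.3636, 0.2588], E[r] = -0.4545, γ^t·E[r] = -0.109135, running G = -1.131779
t=5: π = [0.3776, 0.3636, 0.2587], E[r] = -0.4545, γ^t·E[r] = -0.076395, running G = -1.208175
t=6: π = [0.3776, 0.3636, 0.2587], E[r] = -0.4545, γ^t·E[r] = -0.053477, running G = -1.261651
t=7: π = [0.3776, 0.3636, 0.2587], E[r] = -0.4545, γ^t·E[r] = -0.037434, running G = -1.299085
t=8: π = [0.3776, 0.3636, 0.2587], E[r] = -0.4545, γ^t·E[r] = -0.026204, running G = -1.325289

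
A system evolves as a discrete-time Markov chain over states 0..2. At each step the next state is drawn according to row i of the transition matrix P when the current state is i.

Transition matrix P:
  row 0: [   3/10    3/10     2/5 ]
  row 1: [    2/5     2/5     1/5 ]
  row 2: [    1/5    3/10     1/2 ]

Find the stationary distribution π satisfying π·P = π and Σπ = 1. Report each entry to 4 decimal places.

Balance equations π_j = Σ_i π_i·P[i][j]:
  π_0 = 3/10·π_0 + 2/5·π_1 + 1/5·π_2
  π_1 = 3/10·π_0 + 2/5·π_1 + 3/10·π_2
  normalize: π_0 + π_1 + π_2 = 1
Solving the linear system gives exactly π = [8/27, 1/3, 10/27].

π = [0.2963, 0.3333, 0.3704]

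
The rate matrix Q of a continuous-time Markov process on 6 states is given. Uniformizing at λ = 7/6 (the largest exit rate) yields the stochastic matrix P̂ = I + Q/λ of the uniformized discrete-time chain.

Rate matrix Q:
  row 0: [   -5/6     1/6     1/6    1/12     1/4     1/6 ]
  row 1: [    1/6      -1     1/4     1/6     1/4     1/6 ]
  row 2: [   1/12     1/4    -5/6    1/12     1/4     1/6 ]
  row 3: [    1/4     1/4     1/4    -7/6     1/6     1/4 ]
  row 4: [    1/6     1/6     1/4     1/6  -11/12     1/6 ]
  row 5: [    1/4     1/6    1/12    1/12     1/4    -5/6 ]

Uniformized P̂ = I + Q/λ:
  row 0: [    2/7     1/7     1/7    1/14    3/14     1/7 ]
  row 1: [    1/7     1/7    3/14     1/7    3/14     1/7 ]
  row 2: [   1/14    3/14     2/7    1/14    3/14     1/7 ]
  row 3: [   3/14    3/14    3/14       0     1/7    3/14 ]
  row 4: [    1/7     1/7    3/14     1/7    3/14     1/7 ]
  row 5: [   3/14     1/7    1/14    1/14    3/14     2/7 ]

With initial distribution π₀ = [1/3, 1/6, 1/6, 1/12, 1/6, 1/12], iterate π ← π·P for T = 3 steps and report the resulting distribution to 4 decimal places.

π = [0.1729, 0.1631, 0.1909, 0.0914, 0.2078, 0.1740]

t=0: π = [0.3333, 0.1667, 0.1667, 0.0833, 0.1667, 0.0833]
t=1: π = [0.1905, 0.1607, 0.1905, 0.0893, 0.2083, 0.1607]
t=2: π = [0.1743, 0.1628, 0.1913, 0.0914, 0.2079, 0.1722]
t=3: π = [0.1729, 0.1631, 0.1909, 0.0914, 0.2078, 0.1740]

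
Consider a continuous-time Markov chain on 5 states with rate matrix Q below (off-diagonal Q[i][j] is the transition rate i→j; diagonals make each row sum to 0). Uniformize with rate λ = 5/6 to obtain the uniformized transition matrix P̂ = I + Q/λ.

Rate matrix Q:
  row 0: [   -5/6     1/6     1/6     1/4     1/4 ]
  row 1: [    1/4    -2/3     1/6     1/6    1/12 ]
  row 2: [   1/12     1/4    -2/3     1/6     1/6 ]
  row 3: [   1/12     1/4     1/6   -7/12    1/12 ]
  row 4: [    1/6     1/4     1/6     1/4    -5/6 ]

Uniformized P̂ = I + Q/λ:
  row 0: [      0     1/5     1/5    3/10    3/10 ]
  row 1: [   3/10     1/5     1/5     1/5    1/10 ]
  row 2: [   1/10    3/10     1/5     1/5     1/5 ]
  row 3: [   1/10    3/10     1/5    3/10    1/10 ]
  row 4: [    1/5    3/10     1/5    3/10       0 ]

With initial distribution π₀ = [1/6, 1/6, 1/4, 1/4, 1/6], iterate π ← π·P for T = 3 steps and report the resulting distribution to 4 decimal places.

π = [0.1498, 0.2586, 0.2000, 0.2540, 0.1376]

t=0: π = [0.1667, 0.1667, 0.2500, 0.2500, 0.1667]
t=1: π = [0.1333, 0.2667, 0.2000, 0.2583, 0.1417]
t=2: π = [0.1542, 0.2600, 0.2000, 0.2533, 0.1325]
t=3: π = [0.1498, 0.2586, 0.2000, 0.2540, 0.1376]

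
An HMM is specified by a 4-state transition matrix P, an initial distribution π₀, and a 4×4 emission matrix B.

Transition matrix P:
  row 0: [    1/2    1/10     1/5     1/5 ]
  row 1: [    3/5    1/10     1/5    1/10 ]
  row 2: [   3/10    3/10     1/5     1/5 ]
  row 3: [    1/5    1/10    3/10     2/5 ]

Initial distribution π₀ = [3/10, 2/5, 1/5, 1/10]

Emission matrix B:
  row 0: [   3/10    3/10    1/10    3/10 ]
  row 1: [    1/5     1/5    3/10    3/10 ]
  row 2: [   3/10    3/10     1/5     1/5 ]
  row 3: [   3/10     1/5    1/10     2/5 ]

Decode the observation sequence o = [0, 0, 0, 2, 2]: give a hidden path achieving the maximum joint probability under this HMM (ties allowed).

path = [1, 0, 0, 2, 1]

t=0: δ = [9.000e-02, 8.000e-02, 6.000e-02, 3.000e-02]  (obs o_0=0)
t=1: δ = [1.440e-02, 3.600e-03, 5.400e-03, 5.400e-03]  ψ = [1, 2, 0, 0]  (obs o_1=0)
t=2: δ = [2.160e-03, 3.240e-04, 8.640e-04, 8.640e-04]  ψ = [0, 2, 0, 0]  (obs o_2=0)
t=3: δ = [1.080e-04, 7.776e-05, 8.640e-05, 4.320e-05]  ψ = [0, 2, 0, 0]  (obs o_3=2)
t=4: δ = [5.400e-06, 7.776e-06, 4.320e-06, 2.160e-06]  ψ = [0, 2, 0, 0]  (obs o_4=2)
backtrack: best end state = 1; path = [1, 0, 0, 2, 1]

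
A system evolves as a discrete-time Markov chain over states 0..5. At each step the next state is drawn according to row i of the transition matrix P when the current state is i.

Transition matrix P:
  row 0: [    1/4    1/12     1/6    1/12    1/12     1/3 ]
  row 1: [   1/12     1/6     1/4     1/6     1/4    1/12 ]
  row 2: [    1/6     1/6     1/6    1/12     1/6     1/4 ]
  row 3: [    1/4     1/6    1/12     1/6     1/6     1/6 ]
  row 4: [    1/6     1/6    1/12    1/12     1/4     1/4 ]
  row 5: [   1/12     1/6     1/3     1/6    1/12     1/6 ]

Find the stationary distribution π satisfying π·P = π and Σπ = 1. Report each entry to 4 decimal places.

π = [0.1601, 0.1533, 0.1906, 0.1239, 0.1621, 0.2100]

Balance equations π_j = Σ_i π_i·P[i][j]:
  π_0 = 1/4·π_0 + 1/12·π_1 + 1/6·π_2 + 1/4·π_3 + 1/6·π_4 + 1/12·π_5
  π_1 = 1/12·π_0 + 1/6·π_1 + 1/6·π_2 + 1/6·π_3 + 1/6·π_4 + 1/6·π_5
  π_2 = 1/6·π_0 + 1/4·π_1 + 1/6·π_2 + 1/12·π_3 + 1/12·π_4 + 1/3·π_5
  π_3 = 1/12·π_0 + 1/6·π_1 + 1/12·π_2 + 1/6·π_3 + 1/12·π_4 + 1/6·π_5
  π_4 = 1/12·π_0 + 1/4·π_1 + 1/6·π_2 + 1/6·π_3 + 1/4·π_4 + 1/12·π_5
  normalize: π_0 + π_1 + π_2 + π_3 + π_4 + π_5 = 1
Solving the linear system gives exactly π = [1522/9509, 1458/9509, 39873/209198, 2357/19018, 33915/209198, 3993/19018].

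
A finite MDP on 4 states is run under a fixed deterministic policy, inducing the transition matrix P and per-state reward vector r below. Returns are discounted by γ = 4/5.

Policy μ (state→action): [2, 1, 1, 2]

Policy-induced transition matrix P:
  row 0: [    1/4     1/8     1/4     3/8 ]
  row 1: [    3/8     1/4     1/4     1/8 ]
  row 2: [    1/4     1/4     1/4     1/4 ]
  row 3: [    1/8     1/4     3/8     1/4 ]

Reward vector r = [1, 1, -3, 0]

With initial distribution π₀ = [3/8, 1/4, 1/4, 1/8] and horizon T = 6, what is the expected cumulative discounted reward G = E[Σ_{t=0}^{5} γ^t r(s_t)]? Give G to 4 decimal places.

G = -1.1131

t=0: π = [0.3750, 0.2500, 0.2500, 0.1250], E[r] = -0.1250, γ^t·E[r] = -0.125000, running G = -0.125000
t=1: π = [0.2656, 0.2031, 0.2656, 0.2656], E[r] = -0.3281, γ^t·E[r] = -0.262500, running G = -0.387500
t=2: π = [0.2422, 0.2168, 0.2832, 0.2578], E[r] = -0.3906, γ^t·E[r] = -0.250000, running G = -0.637500
t=3: π = [0.2449, 0.2197, 0.2822, 0.2532], E[r] = -0.3821, γ^t·E[r] = -0.195625, running G = -0.833125
t=4: π = [0.2458, 0.2194, 0.2816, 0.2531], E[r] = -0.3797, γ^t·E[r] = -0.155538, running G = -0.988663
t=5: π = [0.2458, 0.2193, 0.2816, 0.2533], E[r] = -0.3799, γ^t·E[r] = -0.124478, running G = -1.113140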